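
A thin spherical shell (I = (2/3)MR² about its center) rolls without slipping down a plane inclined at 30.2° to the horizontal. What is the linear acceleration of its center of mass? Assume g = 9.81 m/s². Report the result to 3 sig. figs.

a ≈ 2.96 m/s²

The moment of inertia is (2/3)MR², giving k ≡ I/(MR²) = 2/3.
Translational: Mg sinθ − f = Ma. Rotational about the CM: fR = Iα = kMRa, so f = kMa.
Eliminating f: Mg sinθ = (1+k)Ma, so a = g sinθ/(1+k) = 9.81 × sin30.2° / 1.667 ≈ 2.96 m/s².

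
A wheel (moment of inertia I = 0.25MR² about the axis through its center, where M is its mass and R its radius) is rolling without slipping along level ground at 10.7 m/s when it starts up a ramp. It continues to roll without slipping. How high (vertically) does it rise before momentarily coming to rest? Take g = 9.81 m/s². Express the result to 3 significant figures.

h ≈ 7.29 m

Here I = 0.25MR², so the shape factor k = I/(MR²) = 0.25.
Since it rolls without slipping, ω = v/R and KE = ½Mv² + ½Iω² = ½(1+k)Mv² = (5/8)Mv².
All of this converts to potential energy at the highest point: (5/8)Mv₀² = Mgh.
Thus h = (1+k)v₀²/(2g) = 1.25 × 10.7² / (2 × 9.81) ≈ 7.29 m.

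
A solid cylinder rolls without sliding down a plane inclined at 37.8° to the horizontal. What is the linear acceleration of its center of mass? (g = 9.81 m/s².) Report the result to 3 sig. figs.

a ≈ 4.01 m/s²

With I = (1/2)MR², the ratio k = I/(MR²) is 0.5.
Newton's second law down the slope: Mg sinθ − f = Ma. The torque equation fR = Iα (with α = a/R) gives f = kMa.
Eliminating f: Mg sinθ = (1+k)Ma, so a = g sinθ/(1+k) = 9.81 × sin37.8° / 1.5 ≈ 4.01 m/s².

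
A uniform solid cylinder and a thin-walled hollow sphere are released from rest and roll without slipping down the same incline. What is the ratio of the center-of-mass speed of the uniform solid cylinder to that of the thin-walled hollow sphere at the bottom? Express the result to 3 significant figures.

v_ratio ≈ 1.05

Each satisfies Mgh = ½(1+k)Mv² with k = I/(MR²), so v ∝ 1/√(1+k).
For the uniform solid cylinder k = 0.5; for the thin-walled hollow sphere k = 2/3.
v₁/v₂ = √((1+k₂)/(1+k₁)) = √(1.667/1.5) ≈ 1.05.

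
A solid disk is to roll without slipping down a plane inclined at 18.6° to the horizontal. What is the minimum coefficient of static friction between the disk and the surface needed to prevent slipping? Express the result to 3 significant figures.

The moment of inertia is (1/2)MR², giving k ≡ I/(MR²) = 0.5.
Newton's second law down the slope: Mg sinθ − f = Ma. The torque equation fR = Iα (with α = a/R) gives f = kMa.
These give a = g sinθ/(1+k) and the required friction f = kMg sinθ/(1+k).
With N = Mg cosθ, the no-slip condition f ≤ μN gives μ_min = f/N = k tanθ/(1+k).
μ_min = 0.5 × tan18.6° / 1.5 ≈ 0.112.

μ_min ≈ 0.112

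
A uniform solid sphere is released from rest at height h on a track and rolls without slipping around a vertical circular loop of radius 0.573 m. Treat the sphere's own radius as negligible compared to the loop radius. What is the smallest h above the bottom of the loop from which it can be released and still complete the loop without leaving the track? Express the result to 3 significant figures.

Here I = (2/5)MR², so the shape factor k = I/(MR²) = 0.4.
At the top, contact is just lost when gravity alone supplies the centripetal force: Mg = Mv_top²/r, i.e. v_top² = gr.
With ω = v/R, the kinetic energy at speed v is ½(1+k)Mv² = (7/10)Mv².
Energy conservation from release (height h) to the top (height 2r): Mgh = Mg(2r) + (7/10)M·gr.
Thus h_min = 2r + (1+k)r/2 = r(2 + 1.4/2) = 0.573 × 2.7 ≈ 1.55 m.

h_min ≈ 1.55 m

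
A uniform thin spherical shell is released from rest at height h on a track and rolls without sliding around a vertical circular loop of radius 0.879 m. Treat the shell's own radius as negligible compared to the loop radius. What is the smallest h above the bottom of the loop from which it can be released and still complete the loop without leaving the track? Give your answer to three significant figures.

h_min ≈ 2.49 m

The moment of inertia is (2/3)MR², giving k ≡ I/(MR²) = 2/3.
At the top of the loop, the minimum-contact condition is Mg = Mv_top²/r, so v_top² = gr.
With ω = v/R, the kinetic energy at speed v is ½(1+k)Mv² = (5/6)Mv².
Energy conservation from release (height h) to the top (height 2r): Mgh = Mg(2r) + (5/6)M·gr.
Thus h_min = 2r + (1+k)r/2 = r(2 + 1.667/2) = 0.879 × 2.833 ≈ 2.49 m.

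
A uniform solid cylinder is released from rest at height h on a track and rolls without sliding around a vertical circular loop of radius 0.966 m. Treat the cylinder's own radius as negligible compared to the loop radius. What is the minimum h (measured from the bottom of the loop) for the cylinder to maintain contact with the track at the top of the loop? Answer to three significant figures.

With I = (1/2)MR², the ratio k = I/(MR²) is 0.5.
At the top of the loop, the minimum-contact condition is Mg = Mv_top²/r, so v_top² = gr.
With ω = v/R, the kinetic energy at speed v is ½(1+k)Mv² = (3/4)Mv².
Energy conservation from release (height h) to the top (height 2r): Mgh = Mg(2r) + (3/4)M·gr.
Thus h_min = 2r + (1+k)r/2 = r(2 + 1.5/2) = 0.966 × 2.75 ≈ 2.66 m.

h_min ≈ 2.66 m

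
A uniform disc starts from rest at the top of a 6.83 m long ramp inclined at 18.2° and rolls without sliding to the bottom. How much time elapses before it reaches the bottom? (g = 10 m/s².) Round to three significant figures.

The moment of inertia is (1/2)MR², giving k ≡ I/(MR²) = 0.5.
Newton's second law down the slope: Mg sinθ − f = Ma. The torque equation fR = Iα (with α = a/R) gives f = kMa.
Hence a = g sinθ/(1+k) = 10×sin18.2°/1.5 = 2.082 m/s².
Starting from rest, L = ½at², so t = √(2L/a) = √(2×6.83/2.082) ≈ 2.56 s.

t ≈ 2.56 s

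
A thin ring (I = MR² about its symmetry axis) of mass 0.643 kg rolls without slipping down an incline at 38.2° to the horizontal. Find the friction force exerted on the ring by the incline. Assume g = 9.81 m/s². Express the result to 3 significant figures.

f ≈ 1.95 N

The moment of inertia is MR², giving k ≡ I/(MR²) = 1.
Translational: Mg sinθ − f = Ma. Rotational about the CM: fR = Iα = kMRa, so f = kMa.
Combining, a = g sinθ/(1+k) and f = kMa = kMg sinθ/(1+k).
f = 1 × 0.643 × 9.81 × sin38.2° / 2 ≈ 1.95 N.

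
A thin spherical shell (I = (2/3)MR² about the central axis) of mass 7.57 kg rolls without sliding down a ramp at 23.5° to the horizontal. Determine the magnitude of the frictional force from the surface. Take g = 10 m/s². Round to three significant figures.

The moment of inertia is (2/3)MR², giving k ≡ I/(MR²) = 2/3.
Translational: Mg sinθ − f = Ma. Rotational about the CM: fR = Iα = kMRa, so f = kMa.
Combining, a = g sinθ/(1+k) and f = kMa = kMg sinθ/(1+k).
f = (2/3) × 7.57 × 10 × sin23.5° / 1.667 ≈ 12.1 N.

f ≈ 12.1 N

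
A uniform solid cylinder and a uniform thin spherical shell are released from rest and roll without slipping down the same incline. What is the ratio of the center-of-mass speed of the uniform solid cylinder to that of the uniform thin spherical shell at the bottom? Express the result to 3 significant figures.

v_ratio ≈ 1.05

Each satisfies Mgh = ½(1+k)Mv² with k = I/(MR²), so v ∝ 1/√(1+k).
For the uniform solid cylinder k = 0.5; for the uniform thin spherical shell k = 2/3.
v₁/v₂ = √((1+k₂)/(1+k₁)) = √(1.667/1.5) ≈ 1.05.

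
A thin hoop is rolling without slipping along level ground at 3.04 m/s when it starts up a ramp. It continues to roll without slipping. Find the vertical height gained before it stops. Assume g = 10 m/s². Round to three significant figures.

With I = MR², the ratio k = I/(MR²) is 1.
Since it rolls without slipping, ω = v/R and KE = ½Mv² + ½Iω² = ½(1+k)Mv² = Mv².
At the top the kinetic energy is zero, so Mv₀² = Mgh.
Thus h = (1+k)v₀²/(2g) = 2 × 3.04² / (2 × 10) ≈ 0.924 m.

h ≈ 0.924 m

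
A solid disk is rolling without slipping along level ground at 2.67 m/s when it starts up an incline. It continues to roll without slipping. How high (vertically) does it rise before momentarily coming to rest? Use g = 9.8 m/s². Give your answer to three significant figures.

The moment of inertia is (1/2)MR², giving k ≡ I/(MR²) = 0.5.
Rolling without slipping gives ω = v/R, so the total kinetic energy is ½Mv² + ½Iω² = ½(1+k)Mv² = (3/4)Mv².
All of this converts to potential energy at the highest point: (3/4)Mv₀² = Mgh.
Thus h = (1+k)v₀²/(2g) = 1.5 × 2.67² / (2 × 9.8) ≈ 0.546 m.

h ≈ 0.546 m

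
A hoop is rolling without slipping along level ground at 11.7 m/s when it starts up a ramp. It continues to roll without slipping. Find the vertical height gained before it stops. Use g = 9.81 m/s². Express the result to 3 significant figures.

With I = MR², the ratio k = I/(MR²) is 1.
Rolling without slipping gives ω = v/R, so the total kinetic energy is ½Mv² + ½Iω² = ½(1+k)Mv² = Mv².
All of this converts to potential energy at the highest point: Mv₀² = Mgh.
Thus h = (1+k)v₀²/(2g) = 2 × 11.7² / (2 × 9.81) ≈ 14.0 m.

h ≈ 14.0 m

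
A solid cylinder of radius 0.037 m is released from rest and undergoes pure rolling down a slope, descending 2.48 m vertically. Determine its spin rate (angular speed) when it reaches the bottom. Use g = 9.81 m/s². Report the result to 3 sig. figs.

ω ≈ 154 rad/s

With I = (1/2)MR², the ratio k = I/(MR²) is 0.5.
Rolling without slipping gives ω = v/R, so the total kinetic energy is ½Mv² + ½Iω² = ½(1+k)Mv² = (3/4)Mv².
Energy conservation Mgh = ½(1+k)Mv² gives v = √(2gh/(1+k)) = √(2 × 9.81 × 2.48 / 1.5) = 5.695 m/s.
The angular speed follows from ω = v/R = 5.695/0.037 ≈ 154 rad/s.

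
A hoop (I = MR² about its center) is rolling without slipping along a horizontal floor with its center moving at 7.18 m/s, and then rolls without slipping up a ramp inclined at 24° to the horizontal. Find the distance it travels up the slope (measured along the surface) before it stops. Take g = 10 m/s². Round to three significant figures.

d ≈ 12.7 m

The moment of inertia is MR², giving k ≡ I/(MR²) = 1.
Rolling without slipping gives ω = v/R, so the total kinetic energy is ½Mv² + ½Iω² = ½(1+k)Mv² = Mv².
Setting this equal to Mgh gives the vertical rise h = (1+k)v₀²/(2g) = 2×7.18²/(2×10) = 5.155 m.
The distance along the slope is d = h/sinθ = 5.155/sin24° ≈ 12.7 m.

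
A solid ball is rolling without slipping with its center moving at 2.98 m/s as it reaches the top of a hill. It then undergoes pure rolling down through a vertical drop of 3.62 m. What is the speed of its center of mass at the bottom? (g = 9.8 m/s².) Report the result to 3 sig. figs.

The moment of inertia is (2/5)MR², giving k ≡ I/(MR²) = 0.4.
Since it rolls without slipping, ω = v/R and KE = ½Mv² + ½Iω² = ½(1+k)Mv² = (7/10)Mv².
Conserving energy between top and bottom: (7/10)Mv² = (7/10)Mv₀² + Mgh, hence v² = v₀² + 2gh/(1+k).
v = √(2.98² + 2×9.8×3.62/1.4) = √59.56 ≈ 7.72 m/s.

v ≈ 7.72 m/s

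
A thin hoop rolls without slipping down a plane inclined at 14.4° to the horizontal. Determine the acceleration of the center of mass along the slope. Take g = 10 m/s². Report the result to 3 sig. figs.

a ≈ 1.24 m/s²

With I = MR², the ratio k = I/(MR²) is 1.
Translational: Mg sinθ − f = Ma. Rotational about the CM: fR = Iα = kMRa, so f = kMa.
Eliminating f: Mg sinθ = (1+k)Ma, so a = g sinθ/(1+k) = 10 × sin14.4° / 2 ≈ 1.24 m/s².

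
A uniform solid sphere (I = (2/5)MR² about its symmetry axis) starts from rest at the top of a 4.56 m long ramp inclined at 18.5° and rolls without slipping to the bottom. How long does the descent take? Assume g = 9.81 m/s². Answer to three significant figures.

Here I = (2/5)MR², so the shape factor k = I/(MR²) = 0.4.
Newton's second law down the slope: Mg sinθ − f = Ma. The torque equation fR = Iα (with α = a/R) gives f = kMa.
Hence a = g sinθ/(1+k) = 9.81×sin18.5°/1.4 = 2.223 m/s².
Starting from rest, L = ½at², so t = √(2L/a) = √(2×4.56/2.223) ≈ 2.03 s.

t ≈ 2.03 s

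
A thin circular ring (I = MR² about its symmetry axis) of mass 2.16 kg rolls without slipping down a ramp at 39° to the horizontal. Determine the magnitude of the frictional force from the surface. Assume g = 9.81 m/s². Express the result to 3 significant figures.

The moment of inertia is MR², giving k ≡ I/(MR²) = 1.
Newton's second law down the slope: Mg sinθ − f = Ma. The torque equation fR = Iα (with α = a/R) gives f = kMa.
Combining, a = g sinθ/(1+k) and f = kMa = kMg sinθ/(1+k).
f = 1 × 2.16 × 9.81 × sin39° / 2 ≈ 6.67 N.

f ≈ 6.67 N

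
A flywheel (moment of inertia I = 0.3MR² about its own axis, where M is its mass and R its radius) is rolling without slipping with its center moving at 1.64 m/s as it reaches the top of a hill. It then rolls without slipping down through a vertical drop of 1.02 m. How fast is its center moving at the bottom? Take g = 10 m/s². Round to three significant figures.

With I = 0.3MR², the ratio k = I/(MR²) is 0.3.
Since it rolls without slipping, ω = v/R and KE = ½Mv² + ½Iω² = ½(1+k)Mv² = (13/20)Mv².
Energy conservation: (13/20)Mv₀² + Mgh = (13/20)Mv², so v² = v₀² + 2gh/(1+k).
v = √(1.64² + 2×10×1.02/1.3) = √18.38 ≈ 4.29 m/s.

v ≈ 4.29 m/s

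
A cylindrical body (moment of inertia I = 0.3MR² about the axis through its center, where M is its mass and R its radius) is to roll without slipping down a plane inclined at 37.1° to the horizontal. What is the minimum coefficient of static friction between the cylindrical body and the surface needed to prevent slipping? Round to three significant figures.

μ_min ≈ 0.175

Here I = 0.3MR², so the shape factor k = I/(MR²) = 0.3.
Newton's second law down the slope: Mg sinθ − f = Ma. The torque equation fR = Iα (with α = a/R) gives f = kMa.
These give a = g sinθ/(1+k) and the required friction f = kMg sinθ/(1+k).
The normal force is N = Mg cosθ, so μ_min = f/N = k tanθ/(1+k).
μ_min = 0.3 × tan37.1° / 1.3 ≈ 0.175.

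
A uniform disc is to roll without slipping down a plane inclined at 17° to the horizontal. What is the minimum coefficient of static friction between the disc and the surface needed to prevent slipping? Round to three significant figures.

For this body I = (1/2)MR², i.e. k = I/(MR²) = 0.5.
Translational: Mg sinθ − f = Ma. Rotational about the CM: fR = Iα = kMRa, so f = kMa.
These give a = g sinθ/(1+k) and the required friction f = kMg sinθ/(1+k).
The normal force is N = Mg cosθ, so μ_min = f/N = k tanθ/(1+k).
μ_min = 0.5 × tan17° / 1.5 ≈ 0.102.

μ_min ≈ 0.102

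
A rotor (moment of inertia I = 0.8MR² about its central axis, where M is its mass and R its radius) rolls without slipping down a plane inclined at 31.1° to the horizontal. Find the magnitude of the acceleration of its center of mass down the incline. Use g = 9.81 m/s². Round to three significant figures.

a ≈ 2.82 m/s²

With I = 0.8MR², the ratio k = I/(MR²) is 0.8.
Along the incline Mg sinθ − f = Ma, and torque about the center fR = Iα = kMR²(a/R) gives f = kMa.
Eliminating f: Mg sinθ = (1+k)Ma, so a = g sinθ/(1+k) = 9.81 × sin31.1° / 1.8 ≈ 2.82 m/s².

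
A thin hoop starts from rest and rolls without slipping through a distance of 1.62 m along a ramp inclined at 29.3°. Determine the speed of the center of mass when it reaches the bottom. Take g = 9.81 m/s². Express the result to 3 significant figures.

Here I = MR², so the shape factor k = I/(MR²) = 1.
The rolling condition ω = v/R makes the rotational term ½I(v/R)² = ½kMv², so KE_total = ½(1+k)Mv² = Mv².
The vertical drop is h = L sinθ = 1.62 × sin29.3° = 0.7928 m.
Energy conservation: Mgh = Mv², so v = √(2gh/(1+k)) = √(2 × 9.81 × 0.7928 / 2) ≈ 2.79 m/s.

v ≈ 2.79 m/s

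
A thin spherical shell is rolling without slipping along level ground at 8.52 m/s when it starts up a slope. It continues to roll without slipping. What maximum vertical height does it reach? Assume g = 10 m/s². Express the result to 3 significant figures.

For this body I = (2/3)MR², i.e. k = I/(MR²) = 2/3.
Pure rolling means v = ωR; then KE = ½Mv² + ½I(v/R)² = ½(1+k)Mv² = (5/6)Mv².
At the top the kinetic energy is zero, so (5/6)Mv₀² = Mgh.
Thus h = (1+k)v₀²/(2g) = 1.667 × 8.52² / (2 × 10) ≈ 6.05 m.

h ≈ 6.05 m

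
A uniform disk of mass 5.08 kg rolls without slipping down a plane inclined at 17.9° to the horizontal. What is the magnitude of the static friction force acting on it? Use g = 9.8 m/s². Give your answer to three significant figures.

f ≈ 5.10 N

Here I = (1/2)MR², so the shape factor k = I/(MR²) = 0.5.
Newton's second law down the slope: Mg sinθ − f = Ma. The torque equation fR = Iα (with α = a/R) gives f = kMa.
Combining, a = g sinθ/(1+k) and f = kMa = kMg sinθ/(1+k).
f = 0.5 × 5.08 × 9.8 × sin17.9° / 1.5 ≈ 5.10 N.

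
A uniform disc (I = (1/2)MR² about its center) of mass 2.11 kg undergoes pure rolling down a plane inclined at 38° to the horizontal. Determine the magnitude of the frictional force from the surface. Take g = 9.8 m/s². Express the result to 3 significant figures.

The moment of inertia is (1/2)MR², giving k ≡ I/(MR²) = 0.5.
Along the incline Mg sinθ − f = Ma, and torque about the center fR = Iα = kMR²(a/R) gives f = kMa.
Combining, a = g sinθ/(1+k) and f = kMa = kMg sinθ/(1+k).
f = 0.5 × 2.11 × 9.8 × sin38° / 1.5 ≈ 4.24 N.

f ≈ 4.24 N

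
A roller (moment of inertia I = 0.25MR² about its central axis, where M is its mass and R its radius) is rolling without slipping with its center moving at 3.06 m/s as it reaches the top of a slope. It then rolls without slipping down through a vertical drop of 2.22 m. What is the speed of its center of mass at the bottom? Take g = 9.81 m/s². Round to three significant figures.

Here I = 0.25MR², so the shape factor k = I/(MR²) = 0.25.
Rolling without slipping gives ω = v/R, so the total kinetic energy is ½Mv² + ½Iω² = ½(1+k)Mv² = (5/8)Mv².
Conserving energy between top and bottom: (5/8)Mv² = (5/8)Mv₀² + Mgh, hence v² = v₀² + 2gh/(1+k).
v = √(3.06² + 2×9.81×2.22/1.25) = √44.21 ≈ 6.65 m/s.

v ≈ 6.65 m/s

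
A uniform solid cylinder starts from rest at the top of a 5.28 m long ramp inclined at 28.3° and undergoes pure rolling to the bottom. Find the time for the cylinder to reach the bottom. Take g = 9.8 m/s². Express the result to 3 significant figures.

t ≈ 1.85 s

Here I = (1/2)MR², so the shape factor k = I/(MR²) = 0.5.
Translational: Mg sinθ − f = Ma. Rotational about the CM: fR = Iα = kMRa, so f = kMa.
Hence a = g sinθ/(1+k) = 9.8×sin28.3°/1.5 = 3.097 m/s².
With constant a from rest, t = √(2L/a) = √(2·5.28/3.097) ≈ 1.85 s.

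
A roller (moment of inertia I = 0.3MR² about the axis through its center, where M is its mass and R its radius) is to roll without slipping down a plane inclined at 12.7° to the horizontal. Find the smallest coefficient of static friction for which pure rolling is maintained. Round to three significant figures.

The moment of inertia is 0.3MR², giving k ≡ I/(MR²) = 0.3.
Newton's second law down the slope: Mg sinθ − f = Ma. The torque equation fR = Iα (with α = a/R) gives f = kMa.
These give a = g sinθ/(1+k) and the required friction f = kMg sinθ/(1+k).
With N = Mg cosθ, the no-slip condition f ≤ μN gives μ_min = f/N = k tanθ/(1+k).
μ_min = 0.3 × tan12.7° / 1.3 ≈ 0.0520.

μ_min ≈ 0.0520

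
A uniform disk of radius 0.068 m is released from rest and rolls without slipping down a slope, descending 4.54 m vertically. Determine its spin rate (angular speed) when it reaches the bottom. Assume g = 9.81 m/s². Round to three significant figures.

For this body I = (1/2)MR², i.e. k = I/(MR²) = 0.5.
Since it rolls without slipping, ω = v/R and KE = ½Mv² + ½Iω² = ½(1+k)Mv² = (3/4)Mv².
Energy conservation Mgh = ½(1+k)Mv² gives v = √(2gh/(1+k)) = √(2 × 9.81 × 4.54 / 1.5) = 7.706 m/s.
Then ω = v/R = 7.706 / 0.068 ≈ 113 rad/s.

ω ≈ 113 rad/s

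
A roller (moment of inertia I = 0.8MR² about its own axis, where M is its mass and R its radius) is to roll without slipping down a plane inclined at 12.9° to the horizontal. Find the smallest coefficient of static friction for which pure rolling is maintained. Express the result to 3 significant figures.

Here I = 0.8MR², so the shape factor k = I/(MR²) = 0.8.
Newton's second law down the slope: Mg sinθ − f = Ma. The torque equation fR = Iα (with α = a/R) gives f = kMa.
These give a = g sinθ/(1+k) and the required friction f = kMg sinθ/(1+k).
With N = Mg cosθ, the no-slip condition f ≤ μN gives μ_min = f/N = k tanθ/(1+k).
μ_min = 0.8 × tan12.9° / 1.8 ≈ 0.102.

μ_min ≈ 0.102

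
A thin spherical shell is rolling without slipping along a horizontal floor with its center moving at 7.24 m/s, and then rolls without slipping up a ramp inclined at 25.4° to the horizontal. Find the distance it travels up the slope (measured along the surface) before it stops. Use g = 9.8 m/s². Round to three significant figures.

For this body I = (2/3)MR², i.e. k = I/(MR²) = 2/3.
Rolling without slipping gives ω = v/R, so the total kinetic energy is ½Mv² + ½Iω² = ½(1+k)Mv² = (5/6)Mv².
Setting this equal to Mgh gives the vertical rise h = (1+k)v₀²/(2g) = 1.667×7.24²/(2×9.8) = 4.457 m.
The distance along the slope is d = h/sinθ = 4.457/sin25.4° ≈ 10.4 m.

d ≈ 10.4 m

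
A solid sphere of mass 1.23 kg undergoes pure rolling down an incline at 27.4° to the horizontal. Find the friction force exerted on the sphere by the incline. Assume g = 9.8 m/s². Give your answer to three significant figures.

The moment of inertia is (2/5)MR², giving k ≡ I/(MR²) = 0.4.
Along the incline Mg sinθ − f = Ma, and torque about the center fR = Iα = kMR²(a/R) gives f = kMa.
Combining, a = g sinθ/(1+k) and f = kMa = kMg sinθ/(1+k).
f = 0.4 × 1.23 × 9.8 × sin27.4° / 1.4 ≈ 1.58 N.

f ≈ 1.58 N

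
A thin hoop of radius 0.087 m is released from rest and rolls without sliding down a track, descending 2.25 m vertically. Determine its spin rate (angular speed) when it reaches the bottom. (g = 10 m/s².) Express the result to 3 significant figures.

For this body I = MR², i.e. k = I/(MR²) = 1.
The rolling condition ω = v/R makes the rotational term ½I(v/R)² = ½kMv², so KE_total = ½(1+k)Mv² = Mv².
Energy conservation Mgh = ½(1+k)Mv² gives v = √(2gh/(1+k)) = √(2 × 10 × 2.25 / 2) = 4.743 m/s.
The angular speed follows from ω = v/R = 4.743/0.087 ≈ 54.5 rad/s.

ω ≈ 54.5 rad/s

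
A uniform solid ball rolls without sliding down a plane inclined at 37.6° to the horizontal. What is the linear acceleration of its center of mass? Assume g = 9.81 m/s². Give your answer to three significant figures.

a ≈ 4.28 m/s²

For this body I = (2/5)MR², i.e. k = I/(MR²) = 0.4.
Newton's second law down the slope: Mg sinθ − f = Ma. The torque equation fR = Iα (with α = a/R) gives f = kMa.
Eliminating f: Mg sinθ = (1+k)Ma, so a = g sinθ/(1+k) = 9.81 × sin37.6° / 1.4 ≈ 4.28 m/s².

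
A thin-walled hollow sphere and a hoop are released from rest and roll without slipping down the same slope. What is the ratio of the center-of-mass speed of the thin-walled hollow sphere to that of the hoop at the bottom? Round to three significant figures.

v_ratio ≈ 1.10

Each satisfies Mgh = ½(1+k)Mv² with k = I/(MR²), so v ∝ 1/√(1+k).
For the thin-walled hollow sphere k = 2/3; for the hoop k = 1.
v₁/v₂ = √((1+k₂)/(1+k₁)) = √(2/1.667) ≈ 1.10.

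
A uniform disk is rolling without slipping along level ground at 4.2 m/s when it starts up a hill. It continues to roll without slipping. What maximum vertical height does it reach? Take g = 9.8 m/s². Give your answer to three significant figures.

h ≈ 1.35 m

Here I = (1/2)MR², so the shape factor k = I/(MR²) = 0.5.
Pure rolling means v = ωR; then KE = ½Mv² + ½I(v/R)² = ½(1+k)Mv² = (3/4)Mv².
At the top the kinetic energy is zero, so (3/4)Mv₀² = Mgh.
Thus h = (1+k)v₀²/(2g) = 1.5 × 4.2² / (2 × 9.8) ≈ 1.35 m.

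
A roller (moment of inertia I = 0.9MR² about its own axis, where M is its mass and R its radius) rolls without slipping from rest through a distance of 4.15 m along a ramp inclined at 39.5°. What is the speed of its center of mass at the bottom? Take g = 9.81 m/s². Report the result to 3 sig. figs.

v ≈ 5.22 m/s

For this body I = 0.9MR², i.e. k = I/(MR²) = 0.9.
The rolling condition ω = v/R makes the rotational term ½I(v/R)² = ½kMv², so KE_total = ½(1+k)Mv² = (19/20)Mv².
The vertical drop is h = L sinθ = 4.15 × sin39.5° = 2.64 m.
Energy conservation: Mgh = (19/20)Mv², so v = √(2gh/(1+k)) = √(2 × 9.81 × 2.64 / 1.9) ≈ 5.22 m/s.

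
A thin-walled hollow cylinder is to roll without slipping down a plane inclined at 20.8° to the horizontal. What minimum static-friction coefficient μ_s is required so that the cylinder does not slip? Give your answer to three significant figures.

μ_min ≈ 0.190

For this body I = MR², i.e. k = I/(MR²) = 1.
Along the incline Mg sinθ − f = Ma, and torque about the center fR = Iα = kMR²(a/R) gives f = kMa.
These give a = g sinθ/(1+k) and the required friction f = kMg sinθ/(1+k).
With N = Mg cosθ, the no-slip condition f ≤ μN gives μ_min = f/N = k tanθ/(1+k).
μ_min = 1 × tan20.8° / 2 ≈ 0.190.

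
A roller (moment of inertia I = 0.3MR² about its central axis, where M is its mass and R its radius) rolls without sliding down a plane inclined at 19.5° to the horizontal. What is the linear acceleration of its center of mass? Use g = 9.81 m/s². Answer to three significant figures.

a ≈ 2.52 m/s²

With I = 0.3MR², the ratio k = I/(MR²) is 0.3.
Translational: Mg sinθ − f = Ma. Rotational about the CM: fR = Iα = kMRa, so f = kMa.
Eliminating f: Mg sinθ = (1+k)Ma, so a = g sinθ/(1+k) = 9.81 × sin19.5° / 1.3 ≈ 2.52 m/s².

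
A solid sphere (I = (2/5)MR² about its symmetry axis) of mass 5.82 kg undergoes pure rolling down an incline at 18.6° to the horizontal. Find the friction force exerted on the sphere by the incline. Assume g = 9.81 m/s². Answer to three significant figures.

For this body I = (2/5)MR², i.e. k = I/(MR²) = 0.4.
Along the incline Mg sinθ − f = Ma, and torque about the center fR = Iα = kMR²(a/R) gives f = kMa.
Combining, a = g sinθ/(1+k) and f = kMa = kMg sinθ/(1+k).
f = 0.4 × 5.82 × 9.81 × sin18.6° / 1.4 ≈ 5.20 N.

f ≈ 5.20 N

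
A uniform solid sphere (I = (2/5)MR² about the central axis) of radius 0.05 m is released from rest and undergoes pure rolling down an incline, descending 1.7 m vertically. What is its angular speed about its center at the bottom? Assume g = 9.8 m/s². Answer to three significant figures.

ω ≈ 97.6 rad/s

The moment of inertia is (2/5)MR², giving k ≡ I/(MR²) = 0.4.
Pure rolling means v = ωR; then KE = ½Mv² + ½I(v/R)² = ½(1+k)Mv² = (7/10)Mv².
Energy conservation Mgh = ½(1+k)Mv² gives v = √(2gh/(1+k)) = √(2 × 9.8 × 1.7 / 1.4) = 4.879 m/s.
The angular speed follows from ω = v/R = 4.879/0.05 ≈ 97.6 rad/s.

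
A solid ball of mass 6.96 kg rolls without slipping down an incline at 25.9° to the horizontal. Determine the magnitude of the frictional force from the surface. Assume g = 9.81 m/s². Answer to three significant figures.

f ≈ 8.52 N

Here I = (2/5)MR², so the shape factor k = I/(MR²) = 0.4.
Translational: Mg sinθ − f = Ma. Rotational about the CM: fR = Iα = kMRa, so f = kMa.
Combining, a = g sinθ/(1+k) and f = kMa = kMg sinθ/(1+k).
f = 0.4 × 6.96 × 9.81 × sin25.9° / 1.4 ≈ 8.52 N.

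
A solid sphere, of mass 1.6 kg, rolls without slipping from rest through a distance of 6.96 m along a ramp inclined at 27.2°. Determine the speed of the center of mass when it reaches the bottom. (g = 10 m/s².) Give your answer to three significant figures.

v ≈ 6.74 m/s

The moment of inertia is (2/5)MR², giving k ≡ I/(MR²) = 0.4.
Since it rolls without slipping, ω = v/R and KE = ½Mv² + ½Iω² = ½(1+k)Mv² = (7/10)Mv².
The vertical drop is h = L sinθ = 6.96 × sin27.2° = 3.181 m.
Setting Mgh = (7/10)Mv² gives v = √(2gh/(1+k)) = √(2·10·3.181/1.4) ≈ 6.74 m/s.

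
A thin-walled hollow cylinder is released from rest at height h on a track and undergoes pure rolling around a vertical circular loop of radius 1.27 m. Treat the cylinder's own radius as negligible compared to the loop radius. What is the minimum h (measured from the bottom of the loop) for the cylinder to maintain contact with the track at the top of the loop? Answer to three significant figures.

With I = MR², the ratio k = I/(MR²) is 1.
At the top, contact is just lost when gravity alone supplies the centripetal force: Mg = Mv_top²/r, i.e. v_top² = gr.
With ω = v/R, the kinetic energy at speed v is ½(1+k)Mv² = Mv².
Energy conservation from release (height h) to the top (height 2r): Mgh = Mg(2r) + M·gr.
Thus h_min = 2r + (1+k)r/2 = r(2 + 2/2) = 1.27 × 3 ≈ 3.81 m.

h_min ≈ 3.81 m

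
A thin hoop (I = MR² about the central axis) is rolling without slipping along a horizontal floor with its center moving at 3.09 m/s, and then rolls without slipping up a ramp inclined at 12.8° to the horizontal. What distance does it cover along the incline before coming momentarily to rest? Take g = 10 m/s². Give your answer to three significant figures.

d ≈ 4.31 m

For this body I = MR², i.e. k = I/(MR²) = 1.
Rolling without slipping gives ω = v/R, so the total kinetic energy is ½Mv² + ½Iω² = ½(1+k)Mv² = Mv².
Setting this equal to Mgh gives the vertical rise h = (1+k)v₀²/(2g) = 2×3.09²/(2×10) = 0.9548 m.
The distance along the slope is d = h/sinθ = 0.9548/sin12.8° ≈ 4.31 m.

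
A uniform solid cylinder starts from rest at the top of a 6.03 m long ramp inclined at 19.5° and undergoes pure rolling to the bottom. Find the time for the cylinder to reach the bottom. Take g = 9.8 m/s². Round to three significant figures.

With I = (1/2)MR², the ratio k = I/(MR²) is 0.5.
Newton's second law down the slope: Mg sinθ − f = Ma. The torque equation fR = Iα (with α = a/R) gives f = kMa.
Hence a = g sinθ/(1+k) = 9.8×sin19.5°/1.5 = 2.181 m/s².
With constant a from rest, t = √(2L/a) = √(2·6.03/2.181) ≈ 2.35 s.

t ≈ 2.35 s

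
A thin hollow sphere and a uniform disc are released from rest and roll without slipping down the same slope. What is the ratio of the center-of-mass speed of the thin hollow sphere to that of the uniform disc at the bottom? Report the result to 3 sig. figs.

v_ratio ≈ 0.949

Each satisfies Mgh = ½(1+k)Mv² with k = I/(MR²), so v ∝ 1/√(1+k).
For the thin hollow sphere k = 2/3; for the uniform disc k = 0.5.
v₁/v₂ = √((1+k₂)/(1+k₁)) = √(1.5/1.667) ≈ 0.949.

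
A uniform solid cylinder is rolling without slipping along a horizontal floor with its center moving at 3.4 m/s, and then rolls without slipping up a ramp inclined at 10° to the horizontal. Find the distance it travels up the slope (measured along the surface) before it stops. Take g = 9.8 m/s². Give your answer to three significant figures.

d ≈ 5.09 m

For this body I = (1/2)MR², i.e. k = I/(MR²) = 0.5.
Rolling without slipping gives ω = v/R, so the total kinetic energy is ½Mv² + ½Iω² = ½(1+k)Mv² = (3/4)Mv².
Setting this equal to Mgh gives the vertical rise h = (1+k)v₀²/(2g) = 1.5×3.4²/(2×9.8) = 0.8847 m.
The distance along the slope is d = h/sinθ = 0.8847/sin10° ≈ 5.09 m.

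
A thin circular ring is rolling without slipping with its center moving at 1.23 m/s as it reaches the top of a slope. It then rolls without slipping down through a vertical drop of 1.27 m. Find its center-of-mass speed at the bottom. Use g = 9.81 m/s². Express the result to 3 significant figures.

With I = MR², the ratio k = I/(MR²) is 1.
Rolling without slipping gives ω = v/R, so the total kinetic energy is ½Mv² + ½Iω² = ½(1+k)Mv² = Mv².
Energy conservation: Mv₀² + Mgh = Mv², so v² = v₀² + 2gh/(1+k).
v = √(1.23² + 2×9.81×1.27/2) = √13.97 ≈ 3.74 m/s.

v ≈ 3.74 m/s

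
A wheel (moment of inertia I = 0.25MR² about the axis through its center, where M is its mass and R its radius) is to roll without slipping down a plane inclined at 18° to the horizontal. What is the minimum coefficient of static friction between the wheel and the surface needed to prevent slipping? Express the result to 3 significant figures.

For this body I = 0.25MR², i.e. k = I/(MR²) = 0.25.
Along the incline Mg sinθ − f = Ma, and torque about the center fR = Iα = kMR²(a/R) gives f = kMa.
These give a = g sinθ/(1+k) and the required friction f = kMg sinθ/(1+k).
With N = Mg cosθ, the no-slip condition f ≤ μN gives μ_min = f/N = k tanθ/(1+k).
μ_min = 0.25 × tan18° / 1.25 ≈ 0.0650.

μ_min ≈ 0.0650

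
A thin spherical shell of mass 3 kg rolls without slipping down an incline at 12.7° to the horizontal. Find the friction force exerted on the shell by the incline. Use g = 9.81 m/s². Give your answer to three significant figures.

f ≈ 2.59 N

For this body I = (2/3)MR², i.e. k = I/(MR²) = 2/3.
Along the incline Mg sinθ − f = Ma, and torque about the center fR = Iα = kMR²(a/R) gives f = kMa.
Combining, a = g sinθ/(1+k) and f = kMa = kMg sinθ/(1+k).
f = (2/3) × 3 × 9.81 × sin12.7° / 1.667 ≈ 2.59 N.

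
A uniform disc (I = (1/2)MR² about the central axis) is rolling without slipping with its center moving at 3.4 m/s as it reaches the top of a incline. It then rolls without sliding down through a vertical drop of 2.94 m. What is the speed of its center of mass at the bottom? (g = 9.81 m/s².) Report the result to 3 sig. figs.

v ≈ 7.07 m/s

The moment of inertia is (1/2)MR², giving k ≡ I/(MR²) = 0.5.
The rolling condition ω = v/R makes the rotational term ½I(v/R)² = ½kMv², so KE_total = ½(1+k)Mv² = (3/4)Mv².
Conserving energy between top and bottom: (3/4)Mv² = (3/4)Mv₀² + Mgh, hence v² = v₀² + 2gh/(1+k).
v = √(3.4² + 2×9.81×2.94/1.5) = √50.02 ≈ 7.07 m/s.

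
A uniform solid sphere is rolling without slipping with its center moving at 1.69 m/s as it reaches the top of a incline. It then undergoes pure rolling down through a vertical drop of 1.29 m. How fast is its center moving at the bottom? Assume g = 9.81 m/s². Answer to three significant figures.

The moment of inertia is (2/5)MR², giving k ≡ I/(MR²) = 0.4.
The rolling condition ω = v/R makes the rotational term ½I(v/R)² = ½kMv², so KE_total = ½(1+k)Mv² = (7/10)Mv².
Conserving energy between top and bottom: (7/10)Mv² = (7/10)Mv₀² + Mgh, hence v² = v₀² + 2gh/(1+k).
v = √(1.69² + 2×9.81×1.29/1.4) = √20.93 ≈ 4.58 m/s.

v ≈ 4.58 m/s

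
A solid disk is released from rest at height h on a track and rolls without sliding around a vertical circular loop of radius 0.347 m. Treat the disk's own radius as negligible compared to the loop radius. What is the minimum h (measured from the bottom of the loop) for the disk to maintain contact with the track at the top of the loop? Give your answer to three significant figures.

With I = (1/2)MR², the ratio k = I/(MR²) is 0.5.
At the top, contact is just lost when gravity alone supplies the centripetal force: Mg = Mv_top²/r, i.e. v_top² = gr.
With ω = v/R, the kinetic energy at speed v is ½(1+k)Mv² = (3/4)Mv².
Energy conservation from release (height h) to the top (height 2r): Mgh = Mg(2r) + (3/4)M·gr.
Thus h_min = 2r + (1+k)r/2 = r(2 + 1.5/2) = 0.347 × 2.75 ≈ 0.954 m.

h_min ≈ 0.954 m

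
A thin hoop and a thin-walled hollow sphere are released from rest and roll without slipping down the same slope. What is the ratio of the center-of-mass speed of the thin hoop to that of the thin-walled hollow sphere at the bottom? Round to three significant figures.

Each satisfies Mgh = ½(1+k)Mv² with k = I/(MR²), so v ∝ 1/√(1+k).
For the thin hoop k = 1; for the thin-walled hollow sphere k = 2/3.
v₁/v₂ = √((1+k₂)/(1+k₁)) = √(1.667/2) ≈ 0.913.

v_ratio ≈ 0.913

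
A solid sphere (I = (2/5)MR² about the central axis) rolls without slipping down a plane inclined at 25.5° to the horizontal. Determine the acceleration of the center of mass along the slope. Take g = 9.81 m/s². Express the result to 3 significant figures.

a ≈ 3.02 m/s²

The moment of inertia is (2/5)MR², giving k ≡ I/(MR²) = 0.4.
Along the incline Mg sinθ − f = Ma, and torque about the center fR = Iα = kMR²(a/R) gives f = kMa.
Eliminating f: Mg sinθ = (1+k)Ma, so a = g sinθ/(1+k) = 9.81 × sin25.5° / 1.4 ≈ 3.02 m/s².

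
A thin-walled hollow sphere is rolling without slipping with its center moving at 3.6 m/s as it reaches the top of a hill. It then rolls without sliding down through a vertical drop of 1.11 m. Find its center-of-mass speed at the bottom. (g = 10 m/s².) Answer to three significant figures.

v ≈ 5.13 m/s

With I = (2/3)MR², the ratio k = I/(MR²) is 2/3.
The rolling condition ω = v/R makes the rotational term ½I(v/R)² = ½kMv², so KE_total = ½(1+k)Mv² = (5/6)Mv².
Energy conservation: (5/6)Mv₀² + Mgh = (5/6)Mv², so v² = v₀² + 2gh/(1+k).
v = √(3.6² + 2×10×1.11/1.667) = √26.28 ≈ 5.13 m/s.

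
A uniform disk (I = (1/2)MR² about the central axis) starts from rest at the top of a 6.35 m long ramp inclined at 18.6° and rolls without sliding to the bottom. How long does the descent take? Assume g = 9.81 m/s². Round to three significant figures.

Here I = (1/2)MR², so the shape factor k = I/(MR²) = 0.5.
Translational: Mg sinθ − f = Ma. Rotational about the CM: fR = Iα = kMRa, so f = kMa.
Hence a = g sinθ/(1+k) = 9.81×sin18.6°/1.5 = 2.086 m/s².
With constant a from rest, t = √(2L/a) = √(2·6.35/2.086) ≈ 2.47 s.

t ≈ 2.47 s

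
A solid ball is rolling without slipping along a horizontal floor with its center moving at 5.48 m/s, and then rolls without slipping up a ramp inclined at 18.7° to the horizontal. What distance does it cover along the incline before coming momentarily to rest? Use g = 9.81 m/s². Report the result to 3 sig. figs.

d ≈ 6.68 m

Here I = (2/5)MR², so the shape factor k = I/(MR²) = 0.4.
Rolling without slipping gives ω = v/R, so the total kinetic energy is ½Mv² + ½Iω² = ½(1+k)Mv² = (7/10)Mv².
Setting this equal to Mgh gives the vertical rise h = (1+k)v₀²/(2g) = 1.4×5.48²/(2×9.81) = 2.143 m.
Along the incline, d = h/sinθ = 2.143/sin18.7° ≈ 6.68 m.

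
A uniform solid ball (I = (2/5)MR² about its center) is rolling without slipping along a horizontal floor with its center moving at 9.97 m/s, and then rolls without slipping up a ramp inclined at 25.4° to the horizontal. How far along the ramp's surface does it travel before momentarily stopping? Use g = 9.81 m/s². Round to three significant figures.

d ≈ 16.5 m

The moment of inertia is (2/5)MR², giving k ≡ I/(MR²) = 0.4.
Rolling without slipping gives ω = v/R, so the total kinetic energy is ½Mv² + ½Iω² = ½(1+k)Mv² = (7/10)Mv².
Setting this equal to Mgh gives the vertical rise h = (1+k)v₀²/(2g) = 1.4×9.97²/(2×9.81) = 7.093 m.
The distance along the slope is d = h/sinθ = 7.093/sin25.4° ≈ 16.5 m.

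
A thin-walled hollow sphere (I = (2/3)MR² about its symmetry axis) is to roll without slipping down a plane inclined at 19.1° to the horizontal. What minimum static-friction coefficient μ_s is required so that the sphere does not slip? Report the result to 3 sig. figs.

With I = (2/3)MR², the ratio k = I/(MR²) is 2/3.
Newton's second law down the slope: Mg sinθ − f = Ma. The torque equation fR = Iα (with α = a/R) gives f = kMa.
These give a = g sinθ/(1+k) and the required friction f = kMg sinθ/(1+k).
With N = Mg cosθ, the no-slip condition f ≤ μN gives μ_min = f/N = k tanθ/(1+k).
μ_min = (2/3) × tan19.1° / 1.667 ≈ 0.139.

μ_min ≈ 0.139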